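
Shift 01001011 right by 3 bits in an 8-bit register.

Original: 01001011 (decimal 75)
Shift right by 3 positions
Drop the 3 low bits; fill with zeros on the left
Result: 00001001 (decimal 9)
Equivalent: 75 >> 3 = 75 ÷ 2^3 = 9



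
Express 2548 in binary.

Using repeated division by 2:
2548 ÷ 2 = 1274 remainder 0
1274 ÷ 2 = 637 remainder 0
637 ÷ 2 = 318 remainder 1
318 ÷ 2 = 159 remainder 0
159 ÷ 2 = 79 remainder 1
79 ÷ 2 = 39 remainder 1
39 ÷ 2 = 19 remainder 1
19 ÷ 2 = 9 remainder 1
9 ÷ 2 = 4 remainder 1
4 ÷ 2 = 2 remainder 0
2 ÷ 2 = 1 remainder 0
1 ÷ 2 = 0 remainder 1
Reading remainders bottom to top: 100111110100



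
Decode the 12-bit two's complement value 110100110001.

Binary: 110100110001
Sign bit: 1 (negative)
Invert: 001011001110
Add 1:  001011001111
Magnitude: 001011001111 = 512 + 128 + 64 + 8 + 4 + 2 + 1 = 719
Value: -719



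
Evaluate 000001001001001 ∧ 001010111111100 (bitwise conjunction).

AND: 1 only when both bits are 1
  000001001001001
& 001010111111100
-----------------
  000000001001000
Decimal: 585 & 5628 = 72



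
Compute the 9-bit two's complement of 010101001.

Original: 010101001
Step 1 - Invert all bits: 101010110
Step 2 - Add 1: 101010111
Verification: 010101001 + 101010111 = 1000000000; discarding the end carry (carry out of the top bit) leaves the 9-bit value 000000000, as required for x + (-x)



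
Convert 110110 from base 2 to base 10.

Sum of powers of 2 for each 1-bit:
2^1 + 2^2 + 2^4 + 2^5
= 2 + 4 + 16 + 32
= 54



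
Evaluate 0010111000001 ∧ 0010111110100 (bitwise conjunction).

AND: 1 only when both bits are 1
  0010111000001
& 0010111110100
---------------
  0010111000000
Decimal: 1473 & 1524 = 1472



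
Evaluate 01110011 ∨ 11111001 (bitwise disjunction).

OR: 1 when either bit is 1
  01110011
| 11111001
----------
  11111011
Decimal: 115 | 249 = 251



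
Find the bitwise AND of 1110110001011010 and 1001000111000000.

AND: 1 only when both bits are 1
  1110110001011010
& 1001000111000000
------------------
  1000000001000000
Decimal: 60506 & 37312 = 32832



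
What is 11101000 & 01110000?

AND: 1 only when both bits are 1
  11101000
& 01110000
----------
  01100000
Decimal: 232 & 112 = 96



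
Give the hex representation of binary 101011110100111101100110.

Group into 4-bit nibbles from right:
  1010 = A
  1111 = F
  0100 = 4
  1111 = F
  0110 = 6
  0110 = 6
Result: AF4F66



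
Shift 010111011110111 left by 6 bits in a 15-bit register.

Original: 010111011110111 (decimal 12023)
Shift left by 6 positions
Append 6 zeros on the right and drop the 6 high bits that overflow the 15-bit width
Result: 011110111000000 (decimal 15808)
Equivalent: 12023 << 6 = 12023 × 2^6 = 769472, truncated to 15 bits = 15808



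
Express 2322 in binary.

Using repeated division by 2:
2322 ÷ 2 = 1161 remainder 0
1161 ÷ 2 = 580 remainder 1
580 ÷ 2 = 290 remainder 0
290 ÷ 2 = 145 remainder 0
145 ÷ 2 = 72 remainder 1
72 ÷ 2 = 36 remainder 0
36 ÷ 2 = 18 remainder 0
18 ÷ 2 = 9 remainder 0
9 ÷ 2 = 4 remainder 1
4 ÷ 2 = 2 remainder 0
2 ÷ 2 = 1 remainder 0
1 ÷ 2 = 0 remainder 1
Reading remainders bottom to top: 100100010010



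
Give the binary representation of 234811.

Using repeated division by 2:
234811 ÷ 2 = 117405 remainder 1
117405 ÷ 2 = 58702 remainder 1
58702 ÷ 2 = 29351 remainder 0
29351 ÷ 2 = 14675 remainder 1
14675 ÷ 2 = 7337 remainder 1
7337 ÷ 2 = 3668 remainder 1
3668 ÷ 2 = 1834 remainder 0
1834 ÷ 2 = 917 remainder 0
917 ÷ 2 = 458 remainder 1
458 ÷ 2 = 229 remainder 0
229 ÷ 2 = 114 remainder 1
114 ÷ 2 = 57 remainder 0
57 ÷ 2 = 28 remainder 1
28 ÷ 2 = 14 remainder 0
14 ÷ 2 = 7 remainder 0
7 ÷ 2 = 3 remainder 1
3 ÷ 2 = 1 remainder 1
1 ÷ 2 = 0 remainder 1
Reading remainders bottom to top: 111001010100111011



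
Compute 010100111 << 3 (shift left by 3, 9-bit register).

Original: 010100111 (decimal 167)
Shift left by 3 positions
Append 3 zeros on the right and drop the 3 high bits that overflow the 9-bit width
Result: 100111000 (decimal 312)
Equivalent: 167 << 3 = 167 × 2^3 = 1336, truncated to 9 bits = 312



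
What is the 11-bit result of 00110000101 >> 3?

Original: 00110000101 (decimal 389)
Shift right by 3 positions
Drop the 3 low bits; fill with zeros on the left
Result: 00000110000 (decimal 48)
Equivalent: 389 >> 3 = 389 ÷ 2^3 = 48



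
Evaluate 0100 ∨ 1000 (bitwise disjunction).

OR: 1 when either bit is 1
  0100
| 1000
------
  1100
Decimal: 4 | 8 = 12



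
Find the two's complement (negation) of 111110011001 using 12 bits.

Original (sign bit 1, negative): 111110011001
Step 1 - Invert all bits: 000001100110
Step 2 - Add 1: 000001100111
Verification: 111110011001 + 000001100111 = 1000000000000; discarding the end carry (carry out of the top bit) leaves the 12-bit value 000000000000, as required for x + (-x)



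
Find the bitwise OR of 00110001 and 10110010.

OR: 1 when either bit is 1
  00110001
| 10110010
----------
  10110011
Decimal: 49 | 178 = 179



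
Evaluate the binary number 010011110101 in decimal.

Sum of powers of 2 for each 1-bit:
2^0 + 2^2 + 2^4 + 2^5 + 2^6 + 2^7 + 2^10
= 1 + 4 + 16 + 32 + 64 + 128 + 1024
= 1269



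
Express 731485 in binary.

Using repeated division by 2:
731485 ÷ 2 = 365742 remainder 1
365742 ÷ 2 = 182871 remainder 0
182871 ÷ 2 = 91435 remainder 1
91435 ÷ 2 = 45717 remainder 1
45717 ÷ 2 = 22858 remainder 1
22858 ÷ 2 = 11429 remainder 0
11429 ÷ 2 = 5714 remainder 1
5714 ÷ 2 = 2857 remainder 0
2857 ÷ 2 = 1428 remainder 1
1428 ÷ 2 = 714 remainder 0
714 ÷ 2 = 357 remainder 0
357 ÷ 2 = 178 remainder 1
178 ÷ 2 = 89 remainder 0
89 ÷ 2 = 44 remainder 1
44 ÷ 2 = 22 remainder 0
22 ÷ 2 = 11 remainder 0
11 ÷ 2 = 5 remainder 1
5 ÷ 2 = 2 remainder 1
2 ÷ 2 = 1 remainder 0
1 ÷ 2 = 0 remainder 1
Reading remainders bottom to top: 10110010100101011101



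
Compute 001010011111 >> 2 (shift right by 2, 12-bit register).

Original: 001010011111 (decimal 671)
Shift right by 2 positions
Drop the 2 low bits; fill with zeros on the left
Result: 000010100111 (decimal 167)
Equivalent: 671 >> 2 = 671 ÷ 2^2 = 167



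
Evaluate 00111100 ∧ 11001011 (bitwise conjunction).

AND: 1 only when both bits are 1
  00111100
& 11001011
----------
  00001000
Decimal: 60 & 203 = 8



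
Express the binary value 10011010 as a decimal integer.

Sum of powers of 2 for each 1-bit:
2^1 + 2^3 + 2^4 + 2^7
= 2 + 8 + 16 + 128
= 154



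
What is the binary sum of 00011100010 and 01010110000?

Add column by column from the right: bit + bit + carry-in; write the sum mod 2, carry 1 when the sum is 2 or 3.
carry:  00111000000
        00011100010
+       01010110000
-------------------
       001110010010
(the carry out of the leftmost column, 0, becomes the leading bit)
Decimal check:
  00011100010 = 128 + 64 + 32 + 2 = 226
  01010110000 = 512 + 128 + 32 + 16 = 688
  226 + 688 = 914, and 001110010010 = 512 + 256 + 128 + 16 + 2 = 914 ✓



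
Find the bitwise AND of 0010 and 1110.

AND: 1 only when both bits are 1
  0010
& 1110
------
  0010
Decimal: 2 & 14 = 2



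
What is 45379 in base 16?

Using repeated division by 16 (digits 10–15 are A–F):
45379 ÷ 16 = 2836 remainder 3
2836 ÷ 16 = 177 remainder 4
177 ÷ 16 = 11 remainder 1
11 ÷ 16 = 0 remainder 11 (B)
Reading remainders bottom to top: B143



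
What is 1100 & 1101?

AND: 1 only when both bits are 1
  1100
& 1101
------
  1100
Decimal: 12 & 13 = 12



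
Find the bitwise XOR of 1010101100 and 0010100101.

XOR: 1 when bits differ
  1010101100
^ 0010100101
------------
  1000001001
Decimal: 684 ^ 165 = 521



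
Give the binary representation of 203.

Using repeated division by 2:
203 ÷ 2 = 101 remainder 1
101 ÷ 2 = 50 remainder 1
50 ÷ 2 = 25 remainder 0
25 ÷ 2 = 12 remainder 1
12 ÷ 2 = 6 remainder 0
6 ÷ 2 = 3 remainder 0
3 ÷ 2 = 1 remainder 1
1 ÷ 2 = 0 remainder 1
Reading remainders bottom to top: 11001011



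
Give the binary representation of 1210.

Using repeated division by 2:
1210 ÷ 2 = 605 remainder 0
605 ÷ 2 = 302 remainder 1
302 ÷ 2 = 151 remainder 0
151 ÷ 2 = 75 remainder 1
75 ÷ 2 = 37 remainder 1
37 ÷ 2 = 18 remainder 1
18 ÷ 2 = 9 remainder 0
9 ÷ 2 = 4 remainder 1
4 ÷ 2 = 2 remainder 0
2 ÷ 2 = 1 remainder 0
1 ÷ 2 = 0 remainder 1
Reading remainders bottom to top: 10010111010



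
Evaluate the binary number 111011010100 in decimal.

Sum of powers of 2 for each 1-bit:
2^2 + 2^4 + 2^6 + 2^7 + 2^9 + 2^10 + 2^11
= 4 + 16 + 64 + 128 + 512 + 1024 + 2048
= 3796



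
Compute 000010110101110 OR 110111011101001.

OR: 1 when either bit is 1
  000010110101110
| 110111011101001
-----------------
  110111111101111
Decimal: 1454 | 28393 = 28655



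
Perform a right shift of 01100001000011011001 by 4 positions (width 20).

Original: 01100001000011011001 (decimal 397529)
Shift right by 4 positions
Drop the 4 low bits; fill with zeros on the left
Result: 00000110000100001101 (decimal 24845)
Equivalent: 397529 >> 4 = 397529 ÷ 2^4 = 24845



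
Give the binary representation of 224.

Using repeated division by 2:
224 ÷ 2 = 112 remainder 0
112 ÷ 2 = 56 remainder 0
56 ÷ 2 = 28 remainder 0
28 ÷ 2 = 14 remainder 0
14 ÷ 2 = 7 remainder 0
7 ÷ 2 = 3 remainder 1
3 ÷ 2 = 1 remainder 1
1 ÷ 2 = 0 remainder 1
Reading remainders bottom to top: 11100000



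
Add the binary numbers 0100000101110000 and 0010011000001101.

Add column by column from the right: bit + bit + carry-in; write the sum mod 2, carry 1 when the sum is 2 or 3.
carry:  0000000000000000
        0100000101110000
+       0010011000001101
------------------------
       00110011101111101
(the carry out of the leftmost column, 0, becomes the leading bit)
Decimal check:
  0100000101110000 = 16384 + 256 + 64 + 32 + 16 = 16752
  0010011000001101 = 8192 + 1024 + 512 + 8 + 4 + 1 = 9741
  16752 + 9741 = 26493, and 00110011101111101 = 16384 + 8192 + 1024 + 512 + 256 + 64 + 32 + 16 + 8 + 4 + 1 = 26493 ✓



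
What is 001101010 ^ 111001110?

XOR: 1 when bits differ
  001101010
^ 111001110
-----------
  110100100
Decimal: 106 ^ 462 = 420



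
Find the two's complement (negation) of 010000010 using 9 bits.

Original: 010000010
Step 1 - Invert all bits: 101111101
Step 2 - Add 1: 101111110
Verification: 010000010 + 101111110 = 1000000000; discarding the end carry (carry out of the top bit) leaves the 9-bit value 000000000, as required for x + (-x)



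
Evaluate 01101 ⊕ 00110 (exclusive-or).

XOR: 1 when bits differ
  01101
^ 00110
-------
  01011
Decimal: 13 ^ 6 = 11



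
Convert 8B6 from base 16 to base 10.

Expand by place value (powers of 16):
Digit values: B = 11
8B6 = 8 × 16^2 + 11 × 16^1 + 6 × 16^0
= 8 × 256 + 11 × 16 + 6 × 1
= 2048 + 176 + 6
= 2230



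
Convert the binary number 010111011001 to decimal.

Sum of powers of 2 for each 1-bit:
2^0 + 2^3 + 2^4 + 2^6 + 2^7 + 2^8 + 2^10
= 1 + 8 + 16 + 64 + 128 + 256 + 1024
= 1497



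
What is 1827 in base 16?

Using repeated division by 16 (digits 10–15 are A–F):
1827 ÷ 16 = 114 remainder 3
114 ÷ 16 = 7 remainder 2
7 ÷ 16 = 0 remainder 7
Reading remainders bottom to top: 723



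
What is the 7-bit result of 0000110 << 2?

Original: 0000110 (decimal 6)
Shift left by 2 positions
Append 2 zeros on the right
Result: 0011000 (decimal 24)
Equivalent: 6 << 2 = 6 × 2^2 = 24



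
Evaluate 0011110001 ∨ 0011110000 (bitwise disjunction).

OR: 1 when either bit is 1
  0011110001
| 0011110000
------------
  0011110001
Decimal: 241 | 240 = 241



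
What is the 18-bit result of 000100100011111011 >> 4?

Original: 000100100011111011 (decimal 18683)
Shift right by 4 positions
Drop the 4 low bits; fill with zeros on the left
Result: 000000010010001111 (decimal 1167)
Equivalent: 18683 >> 4 = 18683 ÷ 2^4 = 1167



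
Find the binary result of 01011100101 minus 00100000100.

Method 1 - Direct subtraction (column by column from the right: bit − bit − borrow-in; if negative, add 2 and borrow 1 from the next column):
borrow: 01000000000
        01011100101
-       00100000100
-------------------
        00111100001

Method 2 - Add two's complement:
Two's complement of 00100000100: invert → 11011111011, add 1 → 11011111100
  01011100101
+ 11011111100
-------------
 100111100001  (end carry out of the top bit = 1)
Discarding the end carry: 00111100001
Decimal check:
  01011100101 = 512 + 128 + 64 + 32 + 4 + 1 = 741
  00100000100 = 256 + 4 = 260
  741 - 260 = 481, and 00111100001 = 256 + 128 + 64 + 32 + 1 = 481 ✓



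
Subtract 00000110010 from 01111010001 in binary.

Method 1 - Direct subtraction (column by column from the right: bit − bit − borrow-in; if negative, add 2 and borrow 1 from the next column):
borrow: 00001111100
        01111010001
-       00000110010
-------------------
        01110011111

Method 2 - Add two's complement:
Two's complement of 00000110010: invert → 11111001101, add 1 → 11111001110
  01111010001
+ 11111001110
-------------
 101110011111  (end carry out of the top bit = 1)
Discarding the end carry: 01110011111
Decimal check:
  01111010001 = 512 + 256 + 128 + 64 + 16 + 1 = 977
  00000110010 = 32 + 16 + 2 = 50
  977 - 50 = 927, and 01110011111 = 512 + 256 + 128 + 16 + 8 + 4 + 2 + 1 = 927 ✓



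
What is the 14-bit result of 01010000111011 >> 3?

Original: 01010000111011 (decimal 5179)
Shift right by 3 positions
Drop the 3 low bits; fill with zeros on the left
Result: 00001010000111 (decimal 647)
Equivalent: 5179 >> 3 = 5179 ÷ 2^3 = 647



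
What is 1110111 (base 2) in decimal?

Sum of powers of 2 for each 1-bit:
2^0 + 2^1 + 2^2 + 2^4 + 2^5 + 2^6
= 1 + 2 + 4 + 16 + 32 + 64
= 119



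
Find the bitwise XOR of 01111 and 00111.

XOR: 1 when bits differ
  01111
^ 00111
-------
  01000
Decimal: 15 ^ 7 = 8



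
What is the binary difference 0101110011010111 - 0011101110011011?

Method 1 - Direct subtraction (column by column from the right: bit − bit − borrow-in; if negative, add 2 and borrow 1 from the next column):
borrow: 0100011001110000
        0101110011010111
-       0011101110011011
------------------------
        0010000100111100

Method 2 - Add two's complement:
Two's complement of 0011101110011011: invert → 1100010001100100, add 1 → 1100010001100101
  0101110011010111
+ 1100010001100101
------------------
 10010000100111100  (end carry out of the top bit = 1)
Discarding the end carry: 0010000100111100
Decimal check:
  0101110011010111 = 16384 + 4096 + 2048 + 1024 + 128 + 64 + 16 + 4 + 2 + 1 = 23767
  0011101110011011 = 8192 + 4096 + 2048 + 512 + 256 + 128 + 16 + 8 + 2 + 1 = 15259
  23767 - 15259 = 8508, and 0010000100111100 = 8192 + 256 + 32 + 16 + 8 + 4 = 8508 ✓



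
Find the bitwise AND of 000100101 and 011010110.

AND: 1 only when both bits are 1
  000100101
& 011010110
-----------
  000000100
Decimal: 37 & 214 = 4



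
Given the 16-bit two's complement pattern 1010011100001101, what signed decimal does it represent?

Binary: 1010011100001101
Sign bit: 1 (negative)
Invert: 0101100011110010
Add 1:  0101100011110011
Magnitude: 0101100011110011 = 16384 + 4096 + 2048 + 128 + 64 + 32 + 16 + 2 + 1 = 22771
Value: -22771



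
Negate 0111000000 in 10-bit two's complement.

Original: 0111000000
Step 1 - Invert all bits: 1000111111
Step 2 - Add 1: 1001000000
Verification: 0111000000 + 1001000000 = 10000000000; discarding the end carry (carry out of the top bit) leaves the 10-bit value 0000000000, as required for x + (-x)



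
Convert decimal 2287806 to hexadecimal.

Using repeated division by 16 (digits 10–15 are A–F):
2287806 ÷ 16 = 142987 remainder 14 (E)
142987 ÷ 16 = 8936 remainder 11 (B)
8936 ÷ 16 = 558 remainder 8
558 ÷ 16 = 34 remainder 14 (E)
34 ÷ 16 = 2 remainder 2
2 ÷ 16 = 0 remainder 2
Reading remainders bottom to top: 22E8BE



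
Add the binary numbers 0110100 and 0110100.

Add column by column from the right: bit + bit + carry-in; write the sum mod 2, carry 1 when the sum is 2 or 3.
carry:  1101000
        0110100
+       0110100
---------------
       01101000
(the carry out of the leftmost column, 0, becomes the leading bit)
Decimal check:
  0110100 = 32 + 16 + 4 = 52
  0110100 = 32 + 16 + 4 = 52
  52 + 52 = 104, and 01101000 = 64 + 32 + 8 = 104 ✓



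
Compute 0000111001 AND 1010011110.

AND: 1 only when both bits are 1
  0000111001
& 1010011110
------------
  0000011000
Decimal: 57 & 670 = 24



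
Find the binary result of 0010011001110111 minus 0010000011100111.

Method 1 - Direct subtraction (column by column from the right: bit − bit − borrow-in; if negative, add 2 and borrow 1 from the next column):
borrow: 0000001100000000
        0010011001110111
-       0010000011100111
------------------------
        0000010110010000

Method 2 - Add two's complement:
Two's complement of 0010000011100111: invert → 1101111100011000, add 1 → 1101111100011001
  0010011001110111
+ 1101111100011001
------------------
 10000010110010000  (end carry out of the top bit = 1)
Discarding the end carry: 0000010110010000
Decimal check:
  0010011001110111 = 8192 + 1024 + 512 + 64 + 32 + 16 + 4 + 2 + 1 = 9847
  0010000011100111 = 8192 + 128 + 64 + 32 + 4 + 2 + 1 = 8423
  9847 - 8423 = 1424, and 0000010110010000 = 1024 + 256 + 128 + 16 = 1424 ✓



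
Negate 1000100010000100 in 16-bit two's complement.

Original (sign bit 1, negative): 1000100010000100
Step 1 - Invert all bits: 0111011101111011
Step 2 - Add 1: 0111011101111100
Verification: 1000100010000100 + 0111011101111100 = 10000000000000000; discarding the end carry (carry out of the top bit) leaves the 16-bit value 0000000000000000, as required for x + (-x)



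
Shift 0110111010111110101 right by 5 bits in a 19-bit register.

Original: 0110111010111110101 (decimal 226805)
Shift right by 5 positions
Drop the 5 low bits; fill with zeros on the left
Result: 0000001101110101111 (decimal 7087)
Equivalent: 226805 >> 5 = 226805 ÷ 2^5 = 7087



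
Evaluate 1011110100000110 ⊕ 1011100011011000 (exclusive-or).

XOR: 1 when bits differ
  1011110100000110
^ 1011100011011000
------------------
  0000010111011110
Decimal: 48390 ^ 47320 = 1502



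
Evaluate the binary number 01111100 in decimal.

Sum of powers of 2 for each 1-bit:
2^2 + 2^3 + 2^4 + 2^5 + 2^6
= 4 + 8 + 16 + 32 + 64
= 124



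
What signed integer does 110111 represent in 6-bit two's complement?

Binary: 110111
Sign bit: 1 (negative)
Invert: 001000
Add 1:  001001
Magnitude: 001001 = 8 + 1 = 9
Value: -9



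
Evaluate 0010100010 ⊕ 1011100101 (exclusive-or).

XOR: 1 when bits differ
  0010100010
^ 1011100101
------------
  1001000111
Decimal: 162 ^ 741 = 583



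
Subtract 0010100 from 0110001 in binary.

Method 1 - Direct subtraction (column by column from the right: bit − bit − borrow-in; if negative, add 2 and borrow 1 from the next column):
borrow: 0111000
        0110001
-       0010100
---------------
        0011101

Method 2 - Add two's complement:
Two's complement of 0010100: invert → 1101011, add 1 → 1101100
  0110001
+ 1101100
---------
 10011101  (end carry out of the top bit = 1)
Discarding the end carry: 0011101
Decimal check:
  0110001 = 32 + 16 + 1 = 49
  0010100 = 16 + 4 = 20
  49 - 20 = 29, and 0011101 = 16 + 8 + 4 + 1 = 29 ✓



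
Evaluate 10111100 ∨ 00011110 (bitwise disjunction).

OR: 1 when either bit is 1
  10111100
| 00011110
----------
  10111110
Decimal: 188 | 30 = 190



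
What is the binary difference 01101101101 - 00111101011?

Method 1 - Direct subtraction (column by column from the right: bit − bit − borrow-in; if negative, add 2 and borrow 1 from the next column):
borrow: 01100000100
        01101101101
-       00111101011
-------------------
        00110000010

Method 2 - Add two's complement:
Two's complement of 00111101011: invert → 11000010100, add 1 → 11000010101
  01101101101
+ 11000010101
-------------
 100110000010  (end carry out of the top bit = 1)
Discarding the end carry: 00110000010
Decimal check:
  01101101101 = 512 + 256 + 64 + 32 + 8 + 4 + 1 = 877
  00111101011 = 256 + 128 + 64 + 32 + 8 + 2 + 1 = 491
  877 - 491 = 386, and 00110000010 = 256 + 128 + 2 = 386 ✓



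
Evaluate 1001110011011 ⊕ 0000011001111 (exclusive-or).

XOR: 1 when bits differ
  1001110011011
^ 0000011001111
---------------
  1001101010100
Decimal: 5019 ^ 207 = 4948



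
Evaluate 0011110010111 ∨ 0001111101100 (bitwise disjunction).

OR: 1 when either bit is 1
  0011110010111
| 0001111101100
---------------
  0011111111111
Decimal: 1943 | 1004 = 2047



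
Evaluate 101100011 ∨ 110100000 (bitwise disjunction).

OR: 1 when either bit is 1
  101100011
| 110100000
-----------
  111100011
Decimal: 355 | 416 = 483



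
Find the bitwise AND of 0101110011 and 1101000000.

AND: 1 only when both bits are 1
  0101110011
& 1101000000
------------
  0101000000
Decimal: 371 & 832 = 320



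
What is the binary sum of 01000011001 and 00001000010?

Add column by column from the right: bit + bit + carry-in; write the sum mod 2, carry 1 when the sum is 2 or 3.
carry:  00000000000
        01000011001
+       00001000010
-------------------
       001001011011
(the carry out of the leftmost column, 0, becomes the leading bit)
Decimal check:
  01000011001 = 512 + 16 + 8 + 1 = 537
  00001000010 = 64 + 2 = 66
  537 + 66 = 603, and 001001011011 = 512 + 64 + 16 + 8 + 2 + 1 = 603 ✓



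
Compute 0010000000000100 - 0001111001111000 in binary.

Method 1 - Direct subtraction (column by column from the right: bit − bit − borrow-in; if negative, add 2 and borrow 1 from the next column):
borrow: 0011111111110000
        0010000000000100
-       0001111001111000
------------------------
        0000000110001100

Method 2 - Add two's complement:
Two's complement of 0001111001111000: invert → 1110000110000111, add 1 → 1110000110001000
  0010000000000100
+ 1110000110001000
------------------
 10000000110001100  (end carry out of the top bit = 1)
Discarding the end carry: 0000000110001100
Decimal check:
  0010000000000100 = 8192 + 4 = 8196
  0001111001111000 = 4096 + 2048 + 1024 + 512 + 64 + 32 + 16 + 8 = 7800
  8196 - 7800 = 396, and 0000000110001100 = 256 + 128 + 8 + 4 = 396 ✓



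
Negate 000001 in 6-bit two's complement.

Original: 000001
Step 1 - Invert all bits: 111110
Step 2 - Add 1: 111111
Verification: 000001 + 111111 = 1000000; discarding the end carry (carry out of the top bit) leaves the 6-bit value 000000, as required for x + (-x)



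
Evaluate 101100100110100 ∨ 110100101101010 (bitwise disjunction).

OR: 1 when either bit is 1
  101100100110100
| 110100101101010
-----------------
  111100101111110
Decimal: 22836 | 26986 = 31102



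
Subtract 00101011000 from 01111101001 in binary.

Method 1 - Direct subtraction (column by column from the right: bit − bit − borrow-in; if negative, add 2 and borrow 1 from the next column):
borrow: 00000100000
        01111101001
-       00101011000
-------------------
        01010010001

Method 2 - Add two's complement:
Two's complement of 00101011000: invert → 11010100111, add 1 → 11010101000
  01111101001
+ 11010101000
-------------
 101010010001  (end carry out of the top bit = 1)
Discarding the end carry: 01010010001
Decimal check:
  01111101001 = 512 + 256 + 128 + 64 + 32 + 8 + 1 = 1001
  00101011000 = 256 + 64 + 16 + 8 = 344
  1001 - 344 = 657, and 01010010001 = 512 + 128 + 16 + 1 = 657 ✓



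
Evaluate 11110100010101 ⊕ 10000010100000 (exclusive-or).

XOR: 1 when bits differ
  11110100010101
^ 10000010100000
----------------
  01110110110101
Decimal: 15637 ^ 8352 = 7605



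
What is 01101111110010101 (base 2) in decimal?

Sum of powers of 2 for each 1-bit:
2^0 + 2^2 + 2^4 + 2^7 + 2^8 + 2^9 + 2^10 + 2^11 + 2^12 + 2^14 + 2^15
= 1 + 4 + 16 + 128 + 256 + 512 + 1024 + 2048 + 4096 + 16384 + 32768
= 57237



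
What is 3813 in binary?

Using repeated division by 2:
3813 ÷ 2 = 1906 remainder 1
1906 ÷ 2 = 953 remainder 0
953 ÷ 2 = 476 remainder 1
476 ÷ 2 = 238 remainder 0
238 ÷ 2 = 119 remainder 0
119 ÷ 2 = 59 remainder 1
59 ÷ 2 = 29 remainder 1
29 ÷ 2 = 14 remainder 1
14 ÷ 2 = 7 remainder 0
7 ÷ 2 = 3 remainder 1
3 ÷ 2 = 1 remainder 1
1 ÷ 2 = 0 remainder 1
Reading remainders bottom to top: 111011100101



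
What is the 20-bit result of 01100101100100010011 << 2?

Original: 01100101100100010011 (decimal 416019)
Shift left by 2 positions
Append 2 zeros on the right and drop the 2 high bits that overflow the 20-bit width
Result: 10010110010001001100 (decimal 615500)
Equivalent: 416019 << 2 = 416019 × 2^2 = 1664076, truncated to 20 bits = 615500



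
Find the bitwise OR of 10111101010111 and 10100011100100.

OR: 1 when either bit is 1
  10111101010111
| 10100011100100
----------------
  10111111110111
Decimal: 12119 | 10468 = 12279



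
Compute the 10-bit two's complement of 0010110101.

Original: 0010110101
Step 1 - Invert all bits: 1101001010
Step 2 - Add 1: 1101001011
Verification: 0010110101 + 1101001011 = 10000000000; discarding the end carry (carry out of the top bit) leaves the 10-bit value 0000000000, as required for x + (-x)



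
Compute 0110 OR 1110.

OR: 1 when either bit is 1
  0110
| 1110
------
  1110
Decimal: 6 | 14 = 14



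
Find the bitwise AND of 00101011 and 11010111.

AND: 1 only when both bits are 1
  00101011
& 11010111
----------
  00000011
Decimal: 43 & 215 = 3



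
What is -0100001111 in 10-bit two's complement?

Original: 0100001111
Step 1 - Invert all bits: 1011110000
Step 2 - Add 1: 1011110001
Verification: 0100001111 + 1011110001 = 10000000000; discarding the end carry (carry out of the top bit) leaves the 10-bit value 0000000000, as required for x + (-x)



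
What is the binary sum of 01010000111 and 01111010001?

Add column by column from the right: bit + bit + carry-in; write the sum mod 2, carry 1 when the sum is 2 or 3.
carry:  11100001110
        01010000111
+       01111010001
-------------------
       011001011000
(the carry out of the leftmost column, 0, becomes the leading bit)
Decimal check:
  01010000111 = 512 + 128 + 4 + 2 + 1 = 647
  01111010001 = 512 + 256 + 128 + 64 + 16 + 1 = 977
  647 + 977 = 1624, and 011001011000 = 1024 + 512 + 64 + 16 + 8 = 1624 ✓



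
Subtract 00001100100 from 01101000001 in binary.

Method 1 - Direct subtraction (column by column from the right: bit − bit − borrow-in; if negative, add 2 and borrow 1 from the next column):
borrow: 00111111000
        01101000001
-       00001100100
-------------------
        01011011101

Method 2 - Add two's complement:
Two's complement of 00001100100: invert → 11110011011, add 1 → 11110011100
  01101000001
+ 11110011100
-------------
 101011011101  (end carry out of the top bit = 1)
Discarding the end carry: 01011011101
Decimal check:
  01101000001 = 512 + 256 + 64 + 1 = 833
  00001100100 = 64 + 32 + 4 = 100
  833 - 100 = 733, and 01011011101 = 512 + 128 + 64 + 16 + 8 + 4 + 1 = 733 ✓



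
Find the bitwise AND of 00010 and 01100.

AND: 1 only when both bits are 1
  00010
& 01100
-------
  00000
Decimal: 2 & 12 = 0



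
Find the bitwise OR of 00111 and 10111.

OR: 1 when either bit is 1
  00111
| 10111
-------
  10111
Decimal: 7 | 23 = 23



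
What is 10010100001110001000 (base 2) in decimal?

Sum of powers of 2 for each 1-bit:
2^3 + 2^7 + 2^8 + 2^9 + 2^14 + 2^16 + 2^19
= 8 + 128 + 256 + 512 + 16384 + 65536 + 524288
= 607112



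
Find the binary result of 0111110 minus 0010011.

Method 1 - Direct subtraction (column by column from the right: bit − bit − borrow-in; if negative, add 2 and borrow 1 from the next column):
borrow: 0000110
        0111110
-       0010011
---------------
        0101011

Method 2 - Add two's complement:
Two's complement of 0010011: invert → 1101100, add 1 → 1101101
  0111110
+ 1101101
---------
 10101011  (end carry out of the top bit = 1)
Discarding the end carry: 0101011
Decimal check:
  0111110 = 32 + 16 + 8 + 4 + 2 = 62
  0010011 = 16 + 2 + 1 = 19
  62 - 19 = 43, and 0101011 = 32 + 8 + 2 + 1 = 43 ✓



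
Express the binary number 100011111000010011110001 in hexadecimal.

Group into 4-bit nibbles from right:
  1000 = 8
  1111 = F
  1000 = 8
  0100 = 4
  1111 = F
  0001 = 1
Result: 8F84F1



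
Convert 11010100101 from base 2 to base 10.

Sum of powers of 2 for each 1-bit:
2^0 + 2^2 + 2^5 + 2^7 + 2^9 + 2^10
= 1 + 4 + 32 + 128 + 512 + 1024
= 1701



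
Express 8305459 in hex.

Using repeated division by 16 (digits 10–15 are A–F):
8305459 ÷ 16 = 519091 remainder 3
519091 ÷ 16 = 32443 remainder 3
32443 ÷ 16 = 2027 remainder 11 (B)
2027 ÷ 16 = 126 remainder 11 (B)
126 ÷ 16 = 7 remainder 14 (E)
7 ÷ 16 = 0 remainder 7
Reading remainders bottom to top: 7EBB33



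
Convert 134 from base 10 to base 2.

Using repeated division by 2:
134 ÷ 2 = 67 remainder 0
67 ÷ 2 = 33 remainder 1
33 ÷ 2 = 16 remainder 1
16 ÷ 2 = 8 remainder 0
8 ÷ 2 = 4 remainder 0
4 ÷ 2 = 2 remainder 0
2 ÷ 2 = 1 remainder 0
1 ÷ 2 = 0 remainder 1
Reading remainders bottom to top: 10000110



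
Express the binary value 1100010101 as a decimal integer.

Sum of powers of 2 for each 1-bit:
2^0 + 2^2 + 2^4 + 2^8 + 2^9
= 1 + 4 + 16 + 256 + 512
= 789



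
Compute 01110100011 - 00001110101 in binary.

Method 1 - Direct subtraction (column by column from the right: bit − bit − borrow-in; if negative, add 2 and borrow 1 from the next column):
borrow: 00011111000
        01110100011
-       00001110101
-------------------
        01100101110

Method 2 - Add two's complement:
Two's complement of 00001110101: invert → 11110001010, add 1 → 11110001011
  01110100011
+ 11110001011
-------------
 101100101110  (end carry out of the top bit = 1)
Discarding the end carry: 01100101110
Decimal check:
  01110100011 = 512 + 256 + 128 + 32 + 2 + 1 = 931
  00001110101 = 64 + 32 + 16 + 4 + 1 = 117
  931 - 117 = 814, and 01100101110 = 512 + 256 + 32 + 8 + 4 + 2 = 814 ✓



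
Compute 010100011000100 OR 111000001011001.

OR: 1 when either bit is 1
  010100011000100
| 111000001011001
-----------------
  111100011011101
Decimal: 10436 | 28761 = 30941



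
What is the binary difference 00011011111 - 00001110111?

Method 1 - Direct subtraction (column by column from the right: bit − bit − borrow-in; if negative, add 2 and borrow 1 from the next column):
borrow: 00011000000
        00011011111
-       00001110111
-------------------
        00001101000

Method 2 - Add two's complement:
Two's complement of 00001110111: invert → 11110001000, add 1 → 11110001001
  00011011111
+ 11110001001
-------------
 100001101000  (end carry out of the top bit = 1)
Discarding the end carry: 00001101000
Decimal check:
  00011011111 = 128 + 64 + 16 + 8 + 4 + 2 + 1 = 223
  00001110111 = 64 + 32 + 16 + 4 + 2 + 1 = 119
  223 - 119 = 104, and 00001101000 = 64 + 32 + 8 = 104 ✓



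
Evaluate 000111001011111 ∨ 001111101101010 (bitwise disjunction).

OR: 1 when either bit is 1
  000111001011111
| 001111101101010
-----------------
  001111101111111
Decimal: 3679 | 8042 = 8063



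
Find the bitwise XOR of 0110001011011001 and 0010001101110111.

XOR: 1 when bits differ
  0110001011011001
^ 0010001101110111
------------------
  0100000110101110
Decimal: 25305 ^ 9079 = 16814



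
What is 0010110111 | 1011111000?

OR: 1 when either bit is 1
  0010110111
| 1011111000
------------
  1011111111
Decimal: 183 | 760 = 767



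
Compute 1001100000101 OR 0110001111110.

OR: 1 when either bit is 1
  1001100000101
| 0110001111110
---------------
  1111101111111
Decimal: 4869 | 3198 = 8063



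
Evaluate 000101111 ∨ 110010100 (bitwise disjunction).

OR: 1 when either bit is 1
  000101111
| 110010100
-----------
  110111111
Decimal: 47 | 404 = 447



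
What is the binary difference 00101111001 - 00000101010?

Method 1 - Direct subtraction (column by column from the right: bit − bit − borrow-in; if negative, add 2 and borrow 1 from the next column):
borrow: 00000011100
        00101111001
-       00000101010
-------------------
        00101001111

Method 2 - Add two's complement:
Two's complement of 00000101010: invert → 11111010101, add 1 → 11111010110
  00101111001
+ 11111010110
-------------
 100101001111  (end carry out of the top bit = 1)
Discarding the end carry: 00101001111
Decimal check:
  00101111001 = 256 + 64 + 32 + 16 + 8 + 1 = 377
  00000101010 = 32 + 8 + 2 = 42
  377 - 42 = 335, and 00101001111 = 256 + 64 + 8 + 4 + 2 + 1 = 335 ✓



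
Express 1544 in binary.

Using repeated division by 2:
1544 ÷ 2 = 772 remainder 0
772 ÷ 2 = 386 remainder 0
386 ÷ 2 = 193 remainder 0
193 ÷ 2 = 96 remainder 1
96 ÷ 2 = 48 remainder 0
48 ÷ 2 = 24 remainder 0
24 ÷ 2 = 12 remainder 0
12 ÷ 2 = 6 remainder 0
6 ÷ 2 = 3 remainder 0
3 ÷ 2 = 1 remainder 1
1 ÷ 2 = 0 remainder 1
Reading remainders bottom to top: 11000001000



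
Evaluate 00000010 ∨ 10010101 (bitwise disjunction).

OR: 1 when either bit is 1
  00000010
| 10010101
----------
  10010111
Decimal: 2 | 149 = 151



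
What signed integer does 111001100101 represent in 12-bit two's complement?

Binary: 111001100101
Sign bit: 1 (negative)
Invert: 000110011010
Add 1:  000110011011
Magnitude: 000110011011 = 256 + 128 + 16 + 8 + 2 + 1 = 411
Value: -411



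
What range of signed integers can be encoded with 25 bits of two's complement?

For 25-bit two's complement:
Minimum: -2^24 = -16777216
Maximum: 2^24 - 1 = 16777215



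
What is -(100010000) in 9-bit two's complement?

Original (sign bit 1, negative): 100010000
Step 1 - Invert all bits: 011101111
Step 2 - Add 1: 011110000
Verification: 100010000 + 011110000 = 1000000000; discarding the end carry (carry out of the top bit) leaves the 9-bit value 000000000, as required for x + (-x)



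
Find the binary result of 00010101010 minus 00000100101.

Method 1 - Direct subtraction (column by column from the right: bit − bit − borrow-in; if negative, add 2 and borrow 1 from the next column):
borrow: 00000001010
        00010101010
-       00000100101
-------------------
        00010000101

Method 2 - Add two's complement:
Two's complement of 00000100101: invert → 11111011010, add 1 → 11111011011
  00010101010
+ 11111011011
-------------
 100010000101  (end carry out of the top bit = 1)
Discarding the end carry: 00010000101
Decimal check:
  00010101010 = 128 + 32 + 8 + 2 = 170
  00000100101 = 32 + 4 + 1 = 37
  170 - 37 = 133, and 00010000101 = 128 + 4 + 1 = 133 ✓



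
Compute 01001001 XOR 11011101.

XOR: 1 when bits differ
  01001001
^ 11011101
----------
  10010100
Decimal: 73 ^ 221 = 148



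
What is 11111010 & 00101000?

AND: 1 only when both bits are 1
  11111010
& 00101000
----------
  00101000
Decimal: 250 & 40 = 40



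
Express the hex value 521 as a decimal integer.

Expand by place value (powers of 16):
521 = 5 × 16^2 + 2 × 16^1 + 1 × 16^0
= 5 × 256 + 2 × 16 + 1 × 1
= 1280 + 32 + 1
= 1313



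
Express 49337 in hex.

Using repeated division by 16 (digits 10–15 are A–F):
49337 ÷ 16 = 3083 remainder 9
3083 ÷ 16 = 192 remainder 11 (B)
192 ÷ 16 = 12 remainder 0
12 ÷ 16 = 0 remainder 12 (C)
Reading remainders bottom to top: C0B9



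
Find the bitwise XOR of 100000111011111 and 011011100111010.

XOR: 1 when bits differ
  100000111011111
^ 011011100111010
-----------------
  111011011100101
Decimal: 16863 ^ 14138 = 30437



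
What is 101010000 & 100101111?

AND: 1 only when both bits are 1
  101010000
& 100101111
-----------
  100000000
Decimal: 336 & 303 = 256



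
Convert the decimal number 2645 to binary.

Using repeated division by 2:
2645 ÷ 2 = 1322 remainder 1
1322 ÷ 2 = 661 remainder 0
661 ÷ 2 = 330 remainder 1
330 ÷ 2 = 165 remainder 0
165 ÷ 2 = 82 remainder 1
82 ÷ 2 = 41 remainder 0
41 ÷ 2 = 20 remainder 1
20 ÷ 2 = 10 remainder 0
10 ÷ 2 = 5 remainder 0
5 ÷ 2 = 2 remainder 1
2 ÷ 2 = 1 remainder 0
1 ÷ 2 = 0 remainder 1
Reading remainders bottom to top: 101001010101



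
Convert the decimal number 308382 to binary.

Using repeated division by 2:
308382 ÷ 2 = 154191 remainder 0
154191 ÷ 2 = 77095 remainder 1
77095 ÷ 2 = 38547 remainder 1
38547 ÷ 2 = 19273 remainder 1
19273 ÷ 2 = 9636 remainder 1
9636 ÷ 2 = 4818 remainder 0
4818 ÷ 2 = 2409 remainder 0
2409 ÷ 2 = 1204 remainder 1
1204 ÷ 2 = 602 remainder 0
602 ÷ 2 = 301 remainder 0
301 ÷ 2 = 150 remainder 1
150 ÷ 2 = 75 remainder 0
75 ÷ 2 = 37 remainder 1
37 ÷ 2 = 18 remainder 1
18 ÷ 2 = 9 remainder 0
9 ÷ 2 = 4 remainder 1
4 ÷ 2 = 2 remainder 0
2 ÷ 2 = 1 remainder 0
1 ÷ 2 = 0 remainder 1
Reading remainders bottom to top: 1001011010010011110



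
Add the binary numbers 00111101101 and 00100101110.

Add column by column from the right: bit + bit + carry-in; write the sum mod 2, carry 1 when the sum is 2 or 3.
carry:  01111011000
        00111101101
+       00100101110
-------------------
       001100011011
(the carry out of the leftmost column, 0, becomes the leading bit)
Decimal check:
  00111101101 = 256 + 128 + 64 + 32 + 8 + 4 + 1 = 493
  00100101110 = 256 + 32 + 8 + 4 + 2 = 302
  493 + 302 = 795, and 001100011011 = 512 + 256 + 16 + 8 + 2 + 1 = 795 ✓



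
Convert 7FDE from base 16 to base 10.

Expand by place value (powers of 16):
Digit values: F = 15, D = 13, E = 14
7FDE = 7 × 16^3 + 15 × 16^2 + 13 × 16^1 + 14 × 16^0
= 7 × 4096 + 15 × 256 + 13 × 16 + 14 × 1
= 28672 + 3840 + 208 + 14
= 32734



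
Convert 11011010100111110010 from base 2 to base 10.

Sum of powers of 2 for each 1-bit:
2^1 + 2^4 + 2^5 + 2^6 + 2^7 + 2^8 + 2^11 + 2^13 + 2^15 + 2^16 + 2^18 + 2^19
= 2 + 16 + 32 + 64 + 128 + 256 + 2048 + 8192 + 32768 + 65536 + 262144 + 524288
= 895474



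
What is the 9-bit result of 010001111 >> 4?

Original: 010001111 (decimal 143)
Shift right by 4 positions
Drop the 4 low bits; fill with zeros on the left
Result: 000001000 (decimal 8)
Equivalent: 143 >> 4 = 143 ÷ 2^4 = 8



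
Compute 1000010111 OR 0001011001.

OR: 1 when either bit is 1
  1000010111
| 0001011001
------------
  1001011111
Decimal: 535 | 89 = 607



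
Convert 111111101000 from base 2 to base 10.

Sum of powers of 2 for each 1-bit:
2^3 + 2^5 + 2^6 + 2^7 + 2^8 + 2^9 + 2^10 + 2^11
= 8 + 32 + 64 + 128 + 256 + 512 + 1024 + 2048
= 4072



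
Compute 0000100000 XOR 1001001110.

XOR: 1 when bits differ
  0000100000
^ 1001001110
------------
  1001101110
Decimal: 32 ^ 590 = 622



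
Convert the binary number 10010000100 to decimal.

Sum of powers of 2 for each 1-bit:
2^2 + 2^7 + 2^10
= 4 + 128 + 1024
= 1156



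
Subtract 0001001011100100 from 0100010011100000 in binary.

Method 1 - Direct subtraction (column by column from the right: bit − bit − borrow-in; if negative, add 2 and borrow 1 from the next column):
borrow: 0110011111111000
        0100010011100000
-       0001001011100100
------------------------
        0011000111111100

Method 2 - Add two's complement:
Two's complement of 0001001011100100: invert → 1110110100011011, add 1 → 1110110100011100
  0100010011100000
+ 1110110100011100
------------------
 10011000111111100  (end carry out of the top bit = 1)
Discarding the end carry: 0011000111111100
Decimal check:
  0100010011100000 = 16384 + 1024 + 128 + 64 + 32 = 17632
  0001001011100100 = 4096 + 512 + 128 + 64 + 32 + 4 = 4836
  17632 - 4836 = 12796, and 0011000111111100 = 8192 + 4096 + 256 + 128 + 64 + 32 + 16 + 8 + 4 = 12796 ✓



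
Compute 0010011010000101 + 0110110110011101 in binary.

Add column by column from the right: bit + bit + carry-in; write the sum mod 2, carry 1 when the sum is 2 or 3.
carry:  1101111100111010
        0010011010000101
+       0110110110011101
------------------------
       01001010000100010
(the carry out of the leftmost column, 0, becomes the leading bit)
Decimal check:
  0010011010000101 = 8192 + 1024 + 512 + 128 + 4 + 1 = 9861
  0110110110011101 = 16384 + 8192 + 2048 + 1024 + 256 + 128 + 16 + 8 + 4 + 1 = 28061
  9861 + 28061 = 37922, and 01001010000100010 = 32768 + 4096 + 1024 + 32 + 2 = 37922 ✓

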